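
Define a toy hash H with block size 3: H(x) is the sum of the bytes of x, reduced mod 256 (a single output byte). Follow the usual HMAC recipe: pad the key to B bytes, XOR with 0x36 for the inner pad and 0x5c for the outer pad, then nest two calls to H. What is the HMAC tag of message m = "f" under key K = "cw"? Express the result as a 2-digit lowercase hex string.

Key "cw" = 63 77 is 2 bytes ≤ B = 3; zero-pad to 3 bytes: K' = 63 77 00.
K' ⊕ ipad = 55 41 36.  K' ⊕ opad = 3f 2b 5c.
Inner input = (K'⊕ipad) ∥ m = 55 41 36 ∥ 66.
Inner hash: sum = 85+65+54+102 = 306; mod 256 = 50 → 32.
Outer input = (K'⊕opad) ∥ inner = 3f 2b 5c ∥ 32.
Outer hash (tag): sum = 63+43+92+50 = 248 → f8.

f8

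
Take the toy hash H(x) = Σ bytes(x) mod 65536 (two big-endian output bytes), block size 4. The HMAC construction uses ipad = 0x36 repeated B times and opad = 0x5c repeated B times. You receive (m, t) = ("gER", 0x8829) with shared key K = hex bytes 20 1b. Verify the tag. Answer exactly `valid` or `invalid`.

Key hex bytes 20 1b is 2 bytes ≤ B = 4; zero-pad to 4 bytes: K' = 20 1b 00 00.
K' ⊕ ipad = 16 2d 36 36; K' ⊕ opad = 7c 47 5c 5c.
Inner hash: sum = 22+45+54+54+103+69+82 = 429 → 01 ad.
Outer hash (recomputed tag): sum = 124+71+92+92+1+173 = 553 → 02 29.
Recomputed tag = 0229; claimed = 8829 → mismatch.

invalid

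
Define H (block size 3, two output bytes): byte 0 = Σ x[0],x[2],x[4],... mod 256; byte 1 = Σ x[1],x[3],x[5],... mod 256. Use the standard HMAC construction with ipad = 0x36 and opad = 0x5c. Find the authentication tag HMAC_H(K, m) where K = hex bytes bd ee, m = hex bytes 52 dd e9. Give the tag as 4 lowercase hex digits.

Key hex bytes bd ee is 2 bytes ≤ B = 3; zero-pad to 3 bytes: K' = bd ee 00.
K' ⊕ ipad = 8b d8 36.  K' ⊕ opad = e1 b2 5c.
Inner input = (K'⊕ipad) ∥ m = 8b d8 36 ∥ 52 dd e9.
Inner hash: even-index sum = 414 mod 256 = 158; odd-index sum = 531 mod 256 = 19 → 9e 13.
Outer input = (K'⊕opad) ∥ inner = e1 b2 5c ∥ 9e 13.
Outer hash (tag): even-index sum = 336 mod 256 = 80; odd-index sum = 336 mod 256 = 80 → 50 50.

5050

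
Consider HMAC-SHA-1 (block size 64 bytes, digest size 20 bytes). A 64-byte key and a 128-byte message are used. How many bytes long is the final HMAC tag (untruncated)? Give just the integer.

The tag is one SHA-1 digest: 20 bytes.

20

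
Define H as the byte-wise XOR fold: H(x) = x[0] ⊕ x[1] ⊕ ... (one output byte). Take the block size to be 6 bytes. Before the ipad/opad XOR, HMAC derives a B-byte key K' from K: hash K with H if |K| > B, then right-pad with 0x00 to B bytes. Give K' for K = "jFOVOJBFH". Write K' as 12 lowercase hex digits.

|K| = 9 > B = 6, so first hash the key.
H(K): XOR 6a⊕46⊕4f⊕56⊕4f⊕4a⊕42⊕46⊕48 = 7c.
Zero-pad H(K) = 7c to 6 bytes: K' = 7c 00 00 00 00 00.

7c0000000000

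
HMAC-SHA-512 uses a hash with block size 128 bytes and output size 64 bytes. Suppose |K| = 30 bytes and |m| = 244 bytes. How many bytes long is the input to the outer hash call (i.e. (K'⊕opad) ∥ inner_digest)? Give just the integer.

192

Key is 30 ≤ 128 bytes, zero-padded: |K'| = 128.
Outer input = (K'⊕opad) ∥ H(inner) → 128 + 64 = 192 bytes.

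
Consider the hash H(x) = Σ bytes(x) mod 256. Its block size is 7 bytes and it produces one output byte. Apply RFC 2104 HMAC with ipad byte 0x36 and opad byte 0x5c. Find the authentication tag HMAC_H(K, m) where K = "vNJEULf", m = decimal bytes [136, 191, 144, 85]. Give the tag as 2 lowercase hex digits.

be

Key "vNJEULf" = 76 4e 4a 45 55 4c 66 is exactly B = 7 bytes: K' = 76 4e 4a 45 55 4c 66.
K' ⊕ ipad = 40 78 7c 73 63 7a 50.  K' ⊕ opad = 2a 12 16 19 09 10 3a.
Inner input = (K'⊕ipad) ∥ m = 40 78 7c 73 63 7a 50 ∥ 88 bf 90 55.
Inner hash: sum = 64+120+124+115+99+122+80+136+191+144+85 = 1280; mod 256 = 0 → 00.
Outer input = (K'⊕opad) ∥ inner = 2a 12 16 19 09 10 3a ∥ 00.
Outer hash (tag): sum = 42+18+22+25+9+16+58+0 = 190 → be.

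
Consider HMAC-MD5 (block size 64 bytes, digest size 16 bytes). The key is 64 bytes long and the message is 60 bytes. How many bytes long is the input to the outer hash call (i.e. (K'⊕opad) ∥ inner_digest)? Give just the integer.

80

Key is 64 ≤ 64 bytes, zero-padded: |K'| = 64.
Outer input = (K'⊕opad) ∥ H(inner) → 64 + 16 = 80 bytes.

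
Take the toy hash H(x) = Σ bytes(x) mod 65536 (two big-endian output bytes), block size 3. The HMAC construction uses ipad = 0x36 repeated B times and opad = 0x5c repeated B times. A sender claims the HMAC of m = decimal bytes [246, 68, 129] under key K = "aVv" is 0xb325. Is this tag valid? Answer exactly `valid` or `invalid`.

Key "aVv" = 61 56 76 is exactly B = 3 bytes: K' = 61 56 76.
K' ⊕ ipad = 57 60 40; K' ⊕ opad = 3d 0a 2a.
Inner hash: sum = 87+96+64+246+68+129 = 690 → 02 b2.
Outer hash (recomputed tag): sum = 61+10+42+2+178 = 293 → 01 25.
Recomputed tag = 0125; claimed = b325 → mismatch.

invalid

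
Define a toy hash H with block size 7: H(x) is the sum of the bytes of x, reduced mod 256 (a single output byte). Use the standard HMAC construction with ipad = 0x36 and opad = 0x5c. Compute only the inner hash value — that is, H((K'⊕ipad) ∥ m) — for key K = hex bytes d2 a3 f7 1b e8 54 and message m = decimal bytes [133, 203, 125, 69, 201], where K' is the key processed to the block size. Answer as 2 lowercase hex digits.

Key hex bytes d2 a3 f7 1b e8 54 is 6 bytes ≤ B = 7; zero-pad to 7 bytes: K' = d2 a3 f7 1b e8 54 00.
K' ⊕ ipad = e4 95 c1 2d de 62 36.
Inner input = e4 95 c1 2d de 62 36 ∥ 85 cb 7d 45 c9.
Inner hash: sum = 228+149+193+45+222+98+54+133+203+125+69+201 = 1720; mod 256 = 184 → b8.

b8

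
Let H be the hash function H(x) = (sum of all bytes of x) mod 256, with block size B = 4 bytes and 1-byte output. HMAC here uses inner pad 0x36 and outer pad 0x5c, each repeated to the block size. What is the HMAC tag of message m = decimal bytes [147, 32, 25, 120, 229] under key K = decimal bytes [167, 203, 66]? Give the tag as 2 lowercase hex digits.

6d

Key decimal bytes [167, 203, 66] = a7 cb 42 is 3 bytes ≤ B = 4; zero-pad to 4 bytes: K' = a7 cb 42 00.
K' ⊕ ipad = 91 fd 74 36.  K' ⊕ opad = fb 97 1e 5c.
Inner input = (K'⊕ipad) ∥ m = 91 fd 74 36 ∥ 93 20 19 78 e5.
Inner hash: sum = 145+253+116+54+147+32+25+120+229 = 1121; mod 256 = 97 → 61.
Outer input = (K'⊕opad) ∥ inner = fb 97 1e 5c ∥ 61.
Outer hash (tag): sum = 251+151+30+92+97 = 621; mod 256 = 109 → 6d.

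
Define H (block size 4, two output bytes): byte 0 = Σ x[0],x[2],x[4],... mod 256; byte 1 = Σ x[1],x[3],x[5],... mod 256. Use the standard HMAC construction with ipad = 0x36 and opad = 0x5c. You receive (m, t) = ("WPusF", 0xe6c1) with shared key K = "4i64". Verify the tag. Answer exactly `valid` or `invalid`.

Key "4i64" = 34 69 36 34 is exactly B = 4 bytes: K' = 34 69 36 34.
K' ⊕ ipad = 02 5f 00 02; K' ⊕ opad = 68 35 6a 68.
Inner hash: even-index sum = 276 mod 256 = 20; odd-index sum = 292 mod 256 = 36 → 14 24.
Outer hash (recomputed tag): even-index sum = 230 mod 256 = 230; odd-index sum = 193 mod 256 = 193 → e6 c1.
Recomputed tag = e6c1; claimed = e6c1 → match.

valid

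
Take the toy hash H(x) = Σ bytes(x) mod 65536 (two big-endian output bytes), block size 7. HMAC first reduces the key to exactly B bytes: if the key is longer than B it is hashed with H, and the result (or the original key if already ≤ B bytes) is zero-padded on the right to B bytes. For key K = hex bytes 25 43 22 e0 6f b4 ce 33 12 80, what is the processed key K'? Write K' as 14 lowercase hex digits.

04200000000000

|K| = 10 > B = 7, so first hash the key.
H(K): sum = 37+67+34+224+111+180+206+51+18+128 = 1056 → 04 20.
Zero-pad H(K) = 04 20 to 7 bytes: K' = 04 20 00 00 00 00 00.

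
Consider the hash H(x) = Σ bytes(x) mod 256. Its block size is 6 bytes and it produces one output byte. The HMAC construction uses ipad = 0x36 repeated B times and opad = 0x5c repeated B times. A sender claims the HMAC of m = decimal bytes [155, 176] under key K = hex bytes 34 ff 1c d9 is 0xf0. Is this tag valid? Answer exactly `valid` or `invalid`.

Key hex bytes 34 ff 1c d9 is 4 bytes ≤ B = 6; zero-pad to 6 bytes: K' = 34 ff 1c d9 00 00.
K' ⊕ ipad = 02 c9 2a ef 36 36; K' ⊕ opad = 68 a3 40 85 5c 5c.
Inner hash: sum = 2+201+42+239+54+54+155+176 = 923; mod 256 = 155 → 9b.
Outer hash (recomputed tag): sum = 104+163+64+133+92+92+155 = 803; mod 256 = 35 → 23.
Recomputed tag = 23; claimed = f0 → mismatch.

invalid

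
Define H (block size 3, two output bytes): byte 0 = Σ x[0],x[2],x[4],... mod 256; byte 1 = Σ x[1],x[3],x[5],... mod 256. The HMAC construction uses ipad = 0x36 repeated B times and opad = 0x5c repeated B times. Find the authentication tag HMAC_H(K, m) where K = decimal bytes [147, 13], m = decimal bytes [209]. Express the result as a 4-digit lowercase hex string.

372c

Key decimal bytes [147, 13] = 93 0d is 2 bytes ≤ B = 3; zero-pad to 3 bytes: K' = 93 0d 00.
K' ⊕ ipad = a5 3b 36.  K' ⊕ opad = cf 51 5c.
Inner input = (K'⊕ipad) ∥ m = a5 3b 36 ∥ d1.
Inner hash: even-index sum = 219 mod 256 = 219; odd-index sum = 268 mod 256 = 12 → db 0c.
Outer input = (K'⊕opad) ∥ inner = cf 51 5c ∥ db 0c.
Outer hash (tag): even-index sum = 311 mod 256 = 55; odd-index sum = 300 mod 256 = 44 → 37 2c.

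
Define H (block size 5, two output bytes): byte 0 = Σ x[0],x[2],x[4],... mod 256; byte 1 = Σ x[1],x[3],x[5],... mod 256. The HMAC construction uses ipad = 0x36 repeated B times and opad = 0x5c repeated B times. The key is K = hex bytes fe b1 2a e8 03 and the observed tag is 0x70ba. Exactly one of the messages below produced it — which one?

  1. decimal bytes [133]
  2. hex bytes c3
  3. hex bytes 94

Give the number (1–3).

3

Key hex bytes fe b1 2a e8 03 is exactly B = 5 bytes: K' = fe b1 2a e8 03.
K' ⊕ ipad = c8 87 1c de 35; K' ⊕ opad = a2 ed 76 b4 5f.
m1: inner = H(c8 87 1c de 35 85) = 19 ea; tag = H(a2 ed 76 b4 5f 19 ea) = 61ba
m2: inner = H(c8 87 1c de 35 c3) = 19 28; tag = H(a2 ed 76 b4 5f 19 28) = 9fba
m3: inner = H(c8 87 1c de 35 94) = 19 f9; tag = H(a2 ed 76 b4 5f 19 f9) = 70ba ← matches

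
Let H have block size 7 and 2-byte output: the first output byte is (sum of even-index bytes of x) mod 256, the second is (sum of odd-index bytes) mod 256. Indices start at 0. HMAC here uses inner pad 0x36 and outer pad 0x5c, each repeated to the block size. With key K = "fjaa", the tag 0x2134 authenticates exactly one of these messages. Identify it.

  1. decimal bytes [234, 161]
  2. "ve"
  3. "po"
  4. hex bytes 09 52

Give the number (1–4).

Key "fjaa" = 66 6a 61 61 is 4 bytes ≤ B = 7; zero-pad to 7 bytes: K' = 66 6a 61 61 00 00 00.
K' ⊕ ipad = 50 5c 57 57 36 36 36; K' ⊕ opad = 3a 36 3d 3d 5c 5c 5c.
m1: inner = H(50 5c 57 57 36 36 36 ea a1) = b4 d3; tag = H(3a 36 3d 3d 5c 5c 5c b4 d3) = 0283
m2: inner = H(50 5c 57 57 36 36 36 76 65) = 78 5f; tag = H(3a 36 3d 3d 5c 5c 5c 78 5f) = 8e47
m3: inner = H(50 5c 57 57 36 36 36 70 6f) = 82 59; tag = H(3a 36 3d 3d 5c 5c 5c 82 59) = 8851
m4: inner = H(50 5c 57 57 36 36 36 09 52) = 65 f2; tag = H(3a 36 3d 3d 5c 5c 5c 65 f2) = 2134 ← matches

4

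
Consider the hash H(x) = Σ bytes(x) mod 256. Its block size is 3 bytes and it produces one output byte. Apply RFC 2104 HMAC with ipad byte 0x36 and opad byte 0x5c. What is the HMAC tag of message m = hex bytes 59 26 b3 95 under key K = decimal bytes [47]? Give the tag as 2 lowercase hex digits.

77

Key decimal bytes [47] = 2f is 1 byte ≤ B = 3; zero-pad to 3 bytes: K' = 2f 00 00.
K' ⊕ ipad = 19 36 36.  K' ⊕ opad = 73 5c 5c.
Inner input = (K'⊕ipad) ∥ m = 19 36 36 ∥ 59 26 b3 95.
Inner hash: sum = 25+54+54+89+38+179+149 = 588; mod 256 = 76 → 4c.
Outer input = (K'⊕opad) ∥ inner = 73 5c 5c ∥ 4c.
Outer hash (tag): sum = 115+92+92+76 = 375; mod 256 = 119 → 77.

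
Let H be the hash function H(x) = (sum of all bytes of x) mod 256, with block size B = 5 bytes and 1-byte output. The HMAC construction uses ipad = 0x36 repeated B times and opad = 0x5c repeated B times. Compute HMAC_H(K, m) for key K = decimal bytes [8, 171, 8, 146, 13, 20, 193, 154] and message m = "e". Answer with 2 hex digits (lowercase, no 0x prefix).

41

Key decimal bytes [8, 171, 8, 146, 13, 20, 193, 154] = 08 ab 08 92 0d 14 c1 9a is 8 bytes > B = 5, so hash it first: H(key) = c9, then zero-pad to 5 bytes: K' = c9 00 00 00 00.
K' ⊕ ipad = ff 36 36 36 36.  K' ⊕ opad = 95 5c 5c 5c 5c.
Inner input = (K'⊕ipad) ∥ m = ff 36 36 36 36 ∥ 65.
Inner hash: sum = 255+54+54+54+54+101 = 572; mod 256 = 60 → 3c.
Outer input = (K'⊕opad) ∥ inner = 95 5c 5c 5c 5c ∥ 3c.
Outer hash (tag): sum = 149+92+92+92+92+60 = 577; mod 256 = 65 → 41.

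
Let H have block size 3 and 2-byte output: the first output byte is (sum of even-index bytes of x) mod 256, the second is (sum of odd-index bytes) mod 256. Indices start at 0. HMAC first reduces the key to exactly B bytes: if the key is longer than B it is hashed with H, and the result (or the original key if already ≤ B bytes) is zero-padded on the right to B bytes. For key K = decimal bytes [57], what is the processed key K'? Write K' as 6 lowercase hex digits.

390000

Key decimal bytes [57] = 39 is 1 byte ≤ B = 3; zero-pad to 3 bytes: K' = 39 00 00.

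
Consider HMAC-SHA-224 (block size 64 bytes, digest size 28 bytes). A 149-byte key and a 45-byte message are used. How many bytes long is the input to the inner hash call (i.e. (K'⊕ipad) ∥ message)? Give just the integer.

109

Key is 149 > 64 bytes, so it is hashed to 28 bytes then zero-padded to 64: |K'| = 64.
Inner input = (K'⊕ipad) ∥ m → 64 + 45 = 109 bytes.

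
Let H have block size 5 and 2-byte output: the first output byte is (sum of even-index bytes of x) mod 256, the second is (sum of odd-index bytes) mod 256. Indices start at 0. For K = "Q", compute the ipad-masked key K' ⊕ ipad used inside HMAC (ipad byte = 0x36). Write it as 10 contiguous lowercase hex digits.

Key "Q" = 51 is 1 byte ≤ B = 5; zero-pad to 5 bytes: K' = 51 00 00 00 00.
XOR each byte with 0x36: 51⊕36=67, 00⊕36=36, 00⊕36=36, 00⊕36=36, 00⊕36=36.

6736363636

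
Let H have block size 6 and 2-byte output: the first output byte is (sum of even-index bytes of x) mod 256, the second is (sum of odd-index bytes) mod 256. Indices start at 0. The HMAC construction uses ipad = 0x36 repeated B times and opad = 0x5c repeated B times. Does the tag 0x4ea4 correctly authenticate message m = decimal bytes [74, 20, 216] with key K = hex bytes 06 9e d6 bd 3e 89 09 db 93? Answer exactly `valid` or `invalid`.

invalid

Key hex bytes 06 9e d6 bd 3e 89 09 db 93 is 9 bytes > B = 6, so hash it first: H(key) = b6 bf, then zero-pad to 6 bytes: K' = b6 bf 00 00 00 00.
K' ⊕ ipad = 80 89 36 36 36 36; K' ⊕ opad = ea e3 5c 5c 5c 5c.
Inner hash: even-index sum = 526 mod 256 = 14; odd-index sum = 265 mod 256 = 9 → 0e 09.
Outer hash (recomputed tag): even-index sum = 432 mod 256 = 176; odd-index sum = 420 mod 256 = 164 → b0 a4.
Recomputed tag = b0a4; claimed = 4ea4 → mismatch.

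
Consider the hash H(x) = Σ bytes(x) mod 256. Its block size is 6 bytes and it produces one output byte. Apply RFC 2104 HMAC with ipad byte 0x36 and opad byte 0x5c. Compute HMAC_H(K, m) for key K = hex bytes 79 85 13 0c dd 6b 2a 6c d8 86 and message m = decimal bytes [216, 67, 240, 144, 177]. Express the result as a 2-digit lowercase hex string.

9a

Key hex bytes 79 85 13 0c dd 6b 2a 6c d8 86 is 10 bytes > B = 6, so hash it first: H(key) = 59, then zero-pad to 6 bytes: K' = 59 00 00 00 00 00.
K' ⊕ ipad = 6f 36 36 36 36 36.  K' ⊕ opad = 05 5c 5c 5c 5c 5c.
Inner input = (K'⊕ipad) ∥ m = 6f 36 36 36 36 36 ∥ d8 43 f0 90 b1.
Inner hash: sum = 111+54+54+54+54+54+216+67+240+144+177 = 1225; mod 256 = 201 → c9.
Outer input = (K'⊕opad) ∥ inner = 05 5c 5c 5c 5c 5c ∥ c9.
Outer hash (tag): sum = 5+92+92+92+92+92+201 = 666; mod 256 = 154 → 9a.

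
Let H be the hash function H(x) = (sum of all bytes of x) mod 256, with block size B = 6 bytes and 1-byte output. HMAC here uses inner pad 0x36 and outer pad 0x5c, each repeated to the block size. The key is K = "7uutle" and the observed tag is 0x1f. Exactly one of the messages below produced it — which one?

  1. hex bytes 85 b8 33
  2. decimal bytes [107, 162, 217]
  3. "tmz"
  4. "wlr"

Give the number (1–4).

3

Key "7uutle" = 37 75 75 74 6c 65 is exactly B = 6 bytes: K' = 37 75 75 74 6c 65.
K' ⊕ ipad = 01 43 43 42 5a 53; K' ⊕ opad = 6b 29 29 28 30 39.
m1: inner = H(01 43 43 42 5a 53 85 b8 33) = e6; tag = H(6b 29 29 28 30 39 e6) = 34
m2: inner = H(01 43 43 42 5a 53 6b a2 d9) = 5c; tag = H(6b 29 29 28 30 39 5c) = aa
m3: inner = H(01 43 43 42 5a 53 74 6d 7a) = d1; tag = H(6b 29 29 28 30 39 d1) = 1f ← matches
m4: inner = H(01 43 43 42 5a 53 77 6c 72) = cb; tag = H(6b 29 29 28 30 39 cb) = 19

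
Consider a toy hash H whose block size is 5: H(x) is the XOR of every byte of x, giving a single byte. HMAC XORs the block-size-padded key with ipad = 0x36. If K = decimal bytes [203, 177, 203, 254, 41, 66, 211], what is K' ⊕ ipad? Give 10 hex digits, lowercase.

c136363636

Key decimal bytes [203, 177, 203, 254, 41, 66, 211] = cb b1 cb fe 29 42 d3 is 7 bytes > B = 5, so hash it first: H(key) = f7, then zero-pad to 5 bytes: K' = f7 00 00 00 00.
XOR each byte with 0x36: f7⊕36=c1, 00⊕36=36, 00⊕36=36, 00⊕36=36, 00⊕36=36.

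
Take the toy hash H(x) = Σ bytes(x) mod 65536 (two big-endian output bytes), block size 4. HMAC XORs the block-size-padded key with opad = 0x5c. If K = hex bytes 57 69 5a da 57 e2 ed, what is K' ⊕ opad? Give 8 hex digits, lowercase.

Key hex bytes 57 69 5a da 57 e2 ed is 7 bytes > B = 4, so hash it first: H(key) = 04 1a, then zero-pad to 4 bytes: K' = 04 1a 00 00.
XOR each byte with 0x5c: 04⊕5c=58, 1a⊕5c=46, 00⊕5c=5c, 00⊕5c=5c.

58465c5c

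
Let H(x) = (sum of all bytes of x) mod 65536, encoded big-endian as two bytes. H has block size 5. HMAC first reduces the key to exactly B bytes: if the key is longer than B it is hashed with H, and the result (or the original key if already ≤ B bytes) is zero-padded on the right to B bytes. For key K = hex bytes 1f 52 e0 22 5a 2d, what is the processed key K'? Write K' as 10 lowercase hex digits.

|K| = 6 > B = 5, so first hash the key.
H(K): sum = 31+82+224+34+90+45 = 506 → 01 fa.
Zero-pad H(K) = 01 fa to 5 bytes: K' = 01 fa 00 00 00.

01fa000000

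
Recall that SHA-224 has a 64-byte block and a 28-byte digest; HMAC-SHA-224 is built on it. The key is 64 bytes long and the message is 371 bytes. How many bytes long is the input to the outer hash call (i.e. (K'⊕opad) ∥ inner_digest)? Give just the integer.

92

Key is 64 ≤ 64 bytes, zero-padded: |K'| = 64.
Outer input = (K'⊕opad) ∥ H(inner) → 64 + 28 = 92 bytes.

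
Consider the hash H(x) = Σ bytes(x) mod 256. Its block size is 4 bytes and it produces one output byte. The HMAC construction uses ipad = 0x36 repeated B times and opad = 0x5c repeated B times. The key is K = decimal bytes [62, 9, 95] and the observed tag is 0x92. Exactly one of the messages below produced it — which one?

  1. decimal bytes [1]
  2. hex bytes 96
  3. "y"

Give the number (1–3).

2

Key decimal bytes [62, 9, 95] = 3e 09 5f is 3 bytes ≤ B = 4; zero-pad to 4 bytes: K' = 3e 09 5f 00.
K' ⊕ ipad = 08 3f 69 36; K' ⊕ opad = 62 55 03 5c.
m1: inner = H(08 3f 69 36 01) = e7; tag = H(62 55 03 5c e7) = fd
m2: inner = H(08 3f 69 36 96) = 7c; tag = H(62 55 03 5c 7c) = 92 ← matches
m3: inner = H(08 3f 69 36 79) = 5f; tag = H(62 55 03 5c 5f) = 75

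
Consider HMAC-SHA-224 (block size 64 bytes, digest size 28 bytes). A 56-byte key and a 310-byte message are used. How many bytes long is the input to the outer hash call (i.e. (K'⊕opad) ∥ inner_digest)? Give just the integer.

Key is 56 ≤ 64 bytes, zero-padded: |K'| = 64.
Outer input = (K'⊕opad) ∥ H(inner) → 64 + 28 = 92 bytes.

92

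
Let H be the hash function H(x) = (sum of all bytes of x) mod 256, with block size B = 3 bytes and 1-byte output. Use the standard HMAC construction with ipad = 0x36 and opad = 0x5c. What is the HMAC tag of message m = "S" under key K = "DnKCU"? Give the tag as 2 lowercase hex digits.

Key "DnKCU" = 44 6e 4b 43 55 is 5 bytes > B = 3, so hash it first: H(key) = 95, then zero-pad to 3 bytes: K' = 95 00 00.
K' ⊕ ipad = a3 36 36.  K' ⊕ opad = c9 5c 5c.
Inner input = (K'⊕ipad) ∥ m = a3 36 36 ∥ 53.
Inner hash: sum = 163+54+54+83 = 354; mod 256 = 98 → 62.
Outer input = (K'⊕opad) ∥ inner = c9 5c 5c ∥ 62.
Outer hash (tag): sum = 201+92+92+98 = 483; mod 256 = 227 → e3.

e3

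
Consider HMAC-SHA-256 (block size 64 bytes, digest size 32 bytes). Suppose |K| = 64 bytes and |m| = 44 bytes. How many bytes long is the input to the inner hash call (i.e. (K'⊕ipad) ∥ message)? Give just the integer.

Key is 64 ≤ 64 bytes, zero-padded: |K'| = 64.
Inner input = (K'⊕ipad) ∥ m → 64 + 44 = 108 bytes.

108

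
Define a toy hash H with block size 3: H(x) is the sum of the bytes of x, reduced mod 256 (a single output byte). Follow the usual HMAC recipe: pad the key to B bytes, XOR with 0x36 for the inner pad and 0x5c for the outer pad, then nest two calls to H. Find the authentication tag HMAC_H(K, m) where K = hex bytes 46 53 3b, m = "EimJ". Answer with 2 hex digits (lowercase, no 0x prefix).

Key hex bytes 46 53 3b is exactly B = 3 bytes: K' = 46 53 3b.
K' ⊕ ipad = 70 65 0d.  K' ⊕ opad = 1a 0f 67.
Inner input = (K'⊕ipad) ∥ m = 70 65 0d ∥ 45 69 6d 4a.
Inner hash: sum = 112+101+13+69+105+109+74 = 583; mod 256 = 71 → 47.
Outer input = (K'⊕opad) ∥ inner = 1a 0f 67 ∥ 47.
Outer hash (tag): sum = 26+15+103+71 = 215 → d7.

d7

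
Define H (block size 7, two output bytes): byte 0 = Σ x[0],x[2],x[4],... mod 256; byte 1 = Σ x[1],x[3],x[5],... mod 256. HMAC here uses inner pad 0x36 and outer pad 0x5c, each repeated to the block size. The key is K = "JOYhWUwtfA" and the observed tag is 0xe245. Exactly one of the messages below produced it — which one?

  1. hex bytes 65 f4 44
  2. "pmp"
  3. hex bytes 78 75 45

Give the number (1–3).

Key "JOYhWUwtfA" = 4a 4f 59 68 57 55 77 74 66 41 is 10 bytes > B = 7, so hash it first: H(key) = d7 c1, then zero-pad to 7 bytes: K' = d7 c1 00 00 00 00 00.
K' ⊕ ipad = e1 f7 36 36 36 36 36; K' ⊕ opad = 8b 9d 5c 5c 5c 5c 5c.
m1: inner = H(e1 f7 36 36 36 36 36 65 f4 44) = 77 0c; tag = H(8b 9d 5c 5c 5c 5c 5c 77 0c) = abcc
m2: inner = H(e1 f7 36 36 36 36 36 70 6d 70) = f0 43; tag = H(8b 9d 5c 5c 5c 5c 5c f0 43) = e245 ← matches
m3: inner = H(e1 f7 36 36 36 36 36 78 75 45) = f8 20; tag = H(8b 9d 5c 5c 5c 5c 5c f8 20) = bf4d

2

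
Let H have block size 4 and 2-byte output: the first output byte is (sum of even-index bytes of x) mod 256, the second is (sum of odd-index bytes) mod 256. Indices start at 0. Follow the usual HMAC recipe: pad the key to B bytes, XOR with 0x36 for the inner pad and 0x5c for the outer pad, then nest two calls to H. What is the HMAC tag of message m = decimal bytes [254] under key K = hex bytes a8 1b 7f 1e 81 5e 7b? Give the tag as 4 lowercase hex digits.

24fe

Key hex bytes a8 1b 7f 1e 81 5e 7b is 7 bytes > B = 4, so hash it first: H(key) = 23 97, then zero-pad to 4 bytes: K' = 23 97 00 00.
K' ⊕ ipad = 15 a1 36 36.  K' ⊕ opad = 7f cb 5c 5c.
Inner input = (K'⊕ipad) ∥ m = 15 a1 36 36 ∥ fe.
Inner hash: even-index sum = 329 mod 256 = 73; odd-index sum = 215 mod 256 = 215 → 49 d7.
Outer input = (K'⊕opad) ∥ inner = 7f cb 5c 5c ∥ 49 d7.
Outer hash (tag): even-index sum = 292 mod 256 = 36; odd-index sum = 510 mod 256 = 254 → 24 fe.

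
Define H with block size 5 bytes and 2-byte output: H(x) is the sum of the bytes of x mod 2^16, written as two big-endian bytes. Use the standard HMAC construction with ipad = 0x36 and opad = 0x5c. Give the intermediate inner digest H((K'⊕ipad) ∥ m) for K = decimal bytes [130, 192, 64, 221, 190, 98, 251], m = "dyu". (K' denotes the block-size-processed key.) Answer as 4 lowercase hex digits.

Key decimal bytes [130, 192, 64, 221, 190, 98, 251] = 82 c0 40 dd be 62 fb is 7 bytes > B = 5, so hash it first: H(key) = 04 7a, then zero-pad to 5 bytes: K' = 04 7a 00 00 00.
K' ⊕ ipad = 32 4c 36 36 36.
Inner input = 32 4c 36 36 36 ∥ 64 79 75.
Inner hash: sum = 50+76+54+54+54+100+121+117 = 626 → 02 72.

0272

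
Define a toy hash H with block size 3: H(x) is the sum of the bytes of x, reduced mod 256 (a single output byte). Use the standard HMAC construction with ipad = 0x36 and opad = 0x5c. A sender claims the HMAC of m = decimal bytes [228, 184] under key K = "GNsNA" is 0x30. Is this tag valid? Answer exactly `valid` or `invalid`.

invalid

Key "GNsNA" = 47 4e 73 4e 41 is 5 bytes > B = 3, so hash it first: H(key) = 97, then zero-pad to 3 bytes: K' = 97 00 00.
K' ⊕ ipad = a1 36 36; K' ⊕ opad = cb 5c 5c.
Inner hash: sum = 161+54+54+228+184 = 681; mod 256 = 169 → a9.
Outer hash (recomputed tag): sum = 203+92+92+169 = 556; mod 256 = 44 → 2c.
Recomputed tag = 2c; claimed = 30 → mismatch.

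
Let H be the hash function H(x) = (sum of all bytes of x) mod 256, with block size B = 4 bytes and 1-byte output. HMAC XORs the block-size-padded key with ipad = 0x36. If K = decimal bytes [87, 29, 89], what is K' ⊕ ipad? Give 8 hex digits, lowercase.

Key decimal bytes [87, 29, 89] = 57 1d 59 is 3 bytes ≤ B = 4; zero-pad to 4 bytes: K' = 57 1d 59 00.
XOR each byte with 0x36: 57⊕36=61, 1d⊕36=2b, 59⊕36=6f, 00⊕36=36.

612b6f36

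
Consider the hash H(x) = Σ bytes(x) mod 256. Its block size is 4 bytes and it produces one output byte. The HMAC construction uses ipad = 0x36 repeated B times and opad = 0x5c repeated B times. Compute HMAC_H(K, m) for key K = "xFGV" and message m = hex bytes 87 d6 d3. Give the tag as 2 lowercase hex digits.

22

Key "xFGV" = 78 46 47 56 is exactly B = 4 bytes: K' = 78 46 47 56.
K' ⊕ ipad = 4e 70 71 60.  K' ⊕ opad = 24 1a 1b 0a.
Inner input = (K'⊕ipad) ∥ m = 4e 70 71 60 ∥ 87 d6 d3.
Inner hash: sum = 78+112+113+96+135+214+211 = 959; mod 256 = 191 → bf.
Outer input = (K'⊕opad) ∥ inner = 24 1a 1b 0a ∥ bf.
Outer hash (tag): sum = 36+26+27+10+191 = 290; mod 256 = 34 → 22.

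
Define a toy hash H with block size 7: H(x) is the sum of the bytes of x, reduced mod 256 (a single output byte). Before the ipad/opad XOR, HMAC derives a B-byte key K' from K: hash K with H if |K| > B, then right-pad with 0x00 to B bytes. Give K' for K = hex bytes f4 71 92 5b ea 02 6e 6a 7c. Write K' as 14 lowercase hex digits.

92000000000000

|K| = 9 > B = 7, so first hash the key.
H(K): sum = 244+113+146+91+234+2+110+106+124 = 1170; mod 256 = 146 → 92.
Zero-pad H(K) = 92 to 7 bytes: K' = 92 00 00 00 00 00 00.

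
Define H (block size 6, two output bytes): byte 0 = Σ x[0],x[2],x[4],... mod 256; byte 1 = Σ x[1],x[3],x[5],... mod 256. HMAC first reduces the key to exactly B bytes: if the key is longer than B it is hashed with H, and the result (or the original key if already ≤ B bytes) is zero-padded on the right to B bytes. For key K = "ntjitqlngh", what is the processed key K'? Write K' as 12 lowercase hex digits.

1f2400000000

|K| = 10 > B = 6, so first hash the key.
H(K): even-index sum = 543 mod 256 = 31; odd-index sum = 548 mod 256 = 36 → 1f 24.
Zero-pad H(K) = 1f 24 to 6 bytes: K' = 1f 24 00 00 00 00.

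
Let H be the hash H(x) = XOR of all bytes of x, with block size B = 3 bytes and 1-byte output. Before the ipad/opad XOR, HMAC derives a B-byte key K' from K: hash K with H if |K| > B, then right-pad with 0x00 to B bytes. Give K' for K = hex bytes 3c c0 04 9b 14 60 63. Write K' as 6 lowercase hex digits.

|K| = 7 > B = 3, so first hash the key.
H(K): XOR 3c⊕c0⊕04⊕9b⊕14⊕60⊕63 = 74.
Zero-pad H(K) = 74 to 3 bytes: K' = 74 00 00.

740000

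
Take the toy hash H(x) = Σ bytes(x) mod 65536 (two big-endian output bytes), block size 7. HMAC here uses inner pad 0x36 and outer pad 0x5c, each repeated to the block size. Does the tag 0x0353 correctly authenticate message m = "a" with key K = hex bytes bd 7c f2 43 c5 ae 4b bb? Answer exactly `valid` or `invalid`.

Key hex bytes bd 7c f2 43 c5 ae 4b bb is 8 bytes > B = 7, so hash it first: H(key) = 04 e7, then zero-pad to 7 bytes: K' = 04 e7 00 00 00 00 00.
K' ⊕ ipad = 32 d1 36 36 36 36 36; K' ⊕ opad = 58 bb 5c 5c 5c 5c 5c.
Inner hash: sum = 50+209+54+54+54+54+54+97 = 626 → 02 72.
Outer hash (recomputed tag): sum = 88+187+92+92+92+92+92+2+114 = 851 → 03 53.
Recomputed tag = 0353; claimed = 0353 → match.

valid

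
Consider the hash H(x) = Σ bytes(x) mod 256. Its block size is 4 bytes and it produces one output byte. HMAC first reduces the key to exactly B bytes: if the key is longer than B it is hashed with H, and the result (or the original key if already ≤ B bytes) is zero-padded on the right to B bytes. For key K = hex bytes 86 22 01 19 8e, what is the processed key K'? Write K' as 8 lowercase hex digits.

50000000

|K| = 5 > B = 4, so first hash the key.
H(K): sum = 134+34+1+25+142 = 336; mod 256 = 80 → 50.
Zero-pad H(K) = 50 to 4 bytes: K' = 50 00 00 00.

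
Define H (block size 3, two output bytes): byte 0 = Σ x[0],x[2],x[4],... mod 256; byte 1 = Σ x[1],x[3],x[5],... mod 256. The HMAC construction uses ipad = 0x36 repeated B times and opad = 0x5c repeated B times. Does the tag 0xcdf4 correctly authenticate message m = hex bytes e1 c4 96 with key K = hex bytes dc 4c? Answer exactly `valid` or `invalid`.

Key hex bytes dc 4c is 2 bytes ≤ B = 3; zero-pad to 3 bytes: K' = dc 4c 00.
K' ⊕ ipad = ea 7a 36; K' ⊕ opad = 80 10 5c.
Inner hash: even-index sum = 484 mod 256 = 228; odd-index sum = 497 mod 256 = 241 → e4 f1.
Outer hash (recomputed tag): even-index sum = 461 mod 256 = 205; odd-index sum = 244 mod 256 = 244 → cd f4.
Recomputed tag = cdf4; claimed = cdf4 → match.

valid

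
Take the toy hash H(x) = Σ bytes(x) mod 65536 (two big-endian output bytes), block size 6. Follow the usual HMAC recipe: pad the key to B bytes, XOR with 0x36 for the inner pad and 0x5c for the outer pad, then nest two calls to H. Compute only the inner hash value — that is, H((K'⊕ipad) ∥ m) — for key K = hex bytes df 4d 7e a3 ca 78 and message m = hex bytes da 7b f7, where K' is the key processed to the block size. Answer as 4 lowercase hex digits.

Key hex bytes df 4d 7e a3 ca 78 is exactly B = 6 bytes: K' = df 4d 7e a3 ca 78.
K' ⊕ ipad = e9 7b 48 95 fc 4e.
Inner input = e9 7b 48 95 fc 4e ∥ da 7b f7.
Inner hash: sum = 233+123+72+149+252+78+218+123+247 = 1495 → 05 d7.

05d7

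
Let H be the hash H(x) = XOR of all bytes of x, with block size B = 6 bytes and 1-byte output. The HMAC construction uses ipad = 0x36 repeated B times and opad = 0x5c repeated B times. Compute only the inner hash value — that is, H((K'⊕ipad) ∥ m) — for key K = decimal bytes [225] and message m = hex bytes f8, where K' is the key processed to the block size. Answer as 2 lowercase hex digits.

Key decimal bytes [225] = e1 is 1 byte ≤ B = 6; zero-pad to 6 bytes: K' = e1 00 00 00 00 00.
K' ⊕ ipad = d7 36 36 36 36 36.
Inner input = d7 36 36 36 36 36 ∥ f8.
Inner hash: XOR d7⊕36⊕36⊕36⊕36⊕36⊕f8 = 19.

19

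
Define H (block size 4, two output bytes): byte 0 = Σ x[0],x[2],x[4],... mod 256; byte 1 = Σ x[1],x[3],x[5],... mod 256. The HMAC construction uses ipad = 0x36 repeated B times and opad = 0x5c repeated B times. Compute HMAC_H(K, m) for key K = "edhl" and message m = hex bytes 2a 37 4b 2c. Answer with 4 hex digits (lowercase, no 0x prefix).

Key "edhl" = 65 64 68 6c is exactly B = 4 bytes: K' = 65 64 68 6c.
K' ⊕ ipad = 53 52 5e 5a.  K' ⊕ opad = 39 38 34 30.
Inner input = (K'⊕ipad) ∥ m = 53 52 5e 5a ∥ 2a 37 4b 2c.
Inner hash: even-index sum = 294 mod 256 = 38; odd-index sum = 271 mod 256 = 15 → 26 0f.
Outer input = (K'⊕opad) ∥ inner = 39 38 34 30 ∥ 26 0f.
Outer hash (tag): even-index sum = 147 mod 256 = 147; odd-index sum = 119 mod 256 = 119 → 93 77.

9377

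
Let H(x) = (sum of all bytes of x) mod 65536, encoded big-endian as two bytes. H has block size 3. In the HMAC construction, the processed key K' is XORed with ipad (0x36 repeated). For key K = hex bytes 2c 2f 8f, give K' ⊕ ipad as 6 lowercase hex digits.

1a19b9

Key hex bytes 2c 2f 8f is exactly B = 3 bytes: K' = 2c 2f 8f.
XOR each byte with 0x36: 2c⊕36=1a, 2f⊕36=19, 8f⊕36=b9.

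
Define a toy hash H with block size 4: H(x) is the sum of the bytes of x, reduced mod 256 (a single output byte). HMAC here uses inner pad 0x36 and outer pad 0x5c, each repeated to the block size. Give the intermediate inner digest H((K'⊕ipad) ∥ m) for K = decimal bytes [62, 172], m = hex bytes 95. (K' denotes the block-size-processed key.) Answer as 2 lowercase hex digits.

a3

Key decimal bytes [62, 172] = 3e ac is 2 bytes ≤ B = 4; zero-pad to 4 bytes: K' = 3e ac 00 00.
K' ⊕ ipad = 08 9a 36 36.
Inner input = 08 9a 36 36 ∥ 95.
Inner hash: sum = 8+154+54+54+149 = 419; mod 256 = 163 → a3.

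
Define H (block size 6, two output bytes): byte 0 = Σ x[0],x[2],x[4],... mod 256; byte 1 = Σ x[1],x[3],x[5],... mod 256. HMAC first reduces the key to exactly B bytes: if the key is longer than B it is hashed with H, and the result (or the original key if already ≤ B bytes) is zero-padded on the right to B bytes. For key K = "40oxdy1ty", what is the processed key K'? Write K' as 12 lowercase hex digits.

b19500000000

|K| = 9 > B = 6, so first hash the key.
H(K): even-index sum = 433 mod 256 = 177; odd-index sum = 405 mod 256 = 149 → b1 95.
Zero-pad H(K) = b1 95 to 6 bytes: K' = b1 95 00 00 00 00.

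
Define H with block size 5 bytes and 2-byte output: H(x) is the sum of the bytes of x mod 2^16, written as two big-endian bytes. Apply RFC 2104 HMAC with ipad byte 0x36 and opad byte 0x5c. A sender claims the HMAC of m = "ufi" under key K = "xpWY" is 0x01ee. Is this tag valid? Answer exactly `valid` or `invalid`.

Key "xpWY" = 78 70 57 59 is 4 bytes ≤ B = 5; zero-pad to 5 bytes: K' = 78 70 57 59 00.
K' ⊕ ipad = 4e 46 61 6f 36; K' ⊕ opad = 24 2c 0b 05 5c.
Inner hash: sum = 78+70+97+111+54+117+102+105 = 734 → 02 de.
Outer hash (recomputed tag): sum = 36+44+11+5+92+2+222 = 412 → 01 9c.
Recomputed tag = 019c; claimed = 01ee → mismatch.

invalid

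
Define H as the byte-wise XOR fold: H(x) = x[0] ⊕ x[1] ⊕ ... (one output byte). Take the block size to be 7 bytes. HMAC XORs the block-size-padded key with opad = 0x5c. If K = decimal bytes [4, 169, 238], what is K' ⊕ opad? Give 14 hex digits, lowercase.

58f5b25c5c5c5c

Key decimal bytes [4, 169, 238] = 04 a9 ee is 3 bytes ≤ B = 7; zero-pad to 7 bytes: K' = 04 a9 ee 00 00 00 00.
XOR each byte with 0x5c: 04⊕5c=58, a9⊕5c=f5, ee⊕5c=b2, 00⊕5c=5c, 00⊕5c=5c, 00⊕5c=5c, 00⊕5c=5c.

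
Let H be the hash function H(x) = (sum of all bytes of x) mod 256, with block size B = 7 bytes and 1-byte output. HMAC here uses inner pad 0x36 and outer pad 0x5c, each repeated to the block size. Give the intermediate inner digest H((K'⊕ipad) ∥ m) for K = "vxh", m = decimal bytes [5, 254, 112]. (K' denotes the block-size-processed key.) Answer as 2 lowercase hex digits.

Key "vxh" = 76 78 68 is 3 bytes ≤ B = 7; zero-pad to 7 bytes: K' = 76 78 68 00 00 00 00.
K' ⊕ ipad = 40 4e 5e 36 36 36 36.
Inner input = 40 4e 5e 36 36 36 36 ∥ 05 fe 70.
Inner hash: sum = 64+78+94+54+54+54+54+5+254+112 = 823; mod 256 = 55 → 37.

37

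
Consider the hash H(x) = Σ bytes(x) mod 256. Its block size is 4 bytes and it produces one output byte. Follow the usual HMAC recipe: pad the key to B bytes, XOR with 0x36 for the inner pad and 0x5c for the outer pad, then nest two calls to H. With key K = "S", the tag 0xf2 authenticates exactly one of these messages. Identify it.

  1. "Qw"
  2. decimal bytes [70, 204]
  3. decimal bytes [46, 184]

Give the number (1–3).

Key "S" = 53 is 1 byte ≤ B = 4; zero-pad to 4 bytes: K' = 53 00 00 00.
K' ⊕ ipad = 65 36 36 36; K' ⊕ opad = 0f 5c 5c 5c.
m1: inner = H(65 36 36 36 51 77) = cf; tag = H(0f 5c 5c 5c cf) = f2 ← matches
m2: inner = H(65 36 36 36 46 cc) = 19; tag = H(0f 5c 5c 5c 19) = 3c
m3: inner = H(65 36 36 36 2e b8) = ed; tag = H(0f 5c 5c 5c ed) = 10

1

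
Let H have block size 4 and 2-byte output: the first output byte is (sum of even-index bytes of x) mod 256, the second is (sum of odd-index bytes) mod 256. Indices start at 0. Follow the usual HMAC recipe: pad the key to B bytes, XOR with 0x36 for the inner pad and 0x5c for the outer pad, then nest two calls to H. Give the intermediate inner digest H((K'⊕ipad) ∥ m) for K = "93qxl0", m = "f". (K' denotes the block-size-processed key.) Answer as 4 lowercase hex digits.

Key "93qxl0" = 39 33 71 78 6c 30 is 6 bytes > B = 4, so hash it first: H(key) = 16 db, then zero-pad to 4 bytes: K' = 16 db 00 00.
K' ⊕ ipad = 20 ed 36 36.
Inner input = 20 ed 36 36 ∥ 66.
Inner hash: even-index sum = 188 mod 256 = 188; odd-index sum = 291 mod 256 = 35 → bc 23.

bc23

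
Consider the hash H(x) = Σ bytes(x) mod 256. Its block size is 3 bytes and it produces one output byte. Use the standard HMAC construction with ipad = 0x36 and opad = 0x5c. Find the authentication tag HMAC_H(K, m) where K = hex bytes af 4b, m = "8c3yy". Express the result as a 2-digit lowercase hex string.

Key hex bytes af 4b is 2 bytes ≤ B = 3; zero-pad to 3 bytes: K' = af 4b 00.
K' ⊕ ipad = 99 7d 36.  K' ⊕ opad = f3 17 5c.
Inner input = (K'⊕ipad) ∥ m = 99 7d 36 ∥ 38 63 33 79 79.
Inner hash: sum = 153+125+54+56+99+51+121+121 = 780; mod 256 = 12 → 0c.
Outer input = (K'⊕opad) ∥ inner = f3 17 5c ∥ 0c.
Outer hash (tag): sum = 243+23+92+12 = 370; mod 256 = 114 → 72.

72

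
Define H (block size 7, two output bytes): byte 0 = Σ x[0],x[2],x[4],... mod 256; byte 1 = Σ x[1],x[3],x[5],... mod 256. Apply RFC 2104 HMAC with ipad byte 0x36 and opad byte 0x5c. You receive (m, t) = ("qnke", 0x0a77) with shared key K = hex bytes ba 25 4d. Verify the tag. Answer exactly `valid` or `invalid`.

valid

Key hex bytes ba 25 4d is 3 bytes ≤ B = 7; zero-pad to 7 bytes: K' = ba 25 4d 00 00 00 00.
K' ⊕ ipad = 8c 13 7b 36 36 36 36; K' ⊕ opad = e6 79 11 5c 5c 5c 5c.
Inner hash: even-index sum = 582 mod 256 = 70; odd-index sum = 347 mod 256 = 91 → 46 5b.
Outer hash (recomputed tag): even-index sum = 522 mod 256 = 10; odd-index sum = 375 mod 256 = 119 → 0a 77.
Recomputed tag = 0a77; claimed = 0a77 → match.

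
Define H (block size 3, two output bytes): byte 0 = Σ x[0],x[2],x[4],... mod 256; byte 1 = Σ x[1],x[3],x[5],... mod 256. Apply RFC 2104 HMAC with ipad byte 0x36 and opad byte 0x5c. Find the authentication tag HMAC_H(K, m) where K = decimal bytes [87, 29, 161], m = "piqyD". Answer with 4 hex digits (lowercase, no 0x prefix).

581b

Key decimal bytes [87, 29, 161] = 57 1d a1 is exactly B = 3 bytes: K' = 57 1d a1.
K' ⊕ ipad = 61 2b 97.  K' ⊕ opad = 0b 41 fd.
Inner input = (K'⊕ipad) ∥ m = 61 2b 97 ∥ 70 69 71 79 44.
Inner hash: even-index sum = 474 mod 256 = 218; odd-index sum = 336 mod 256 = 80 → da 50.
Outer input = (K'⊕opad) ∥ inner = 0b 41 fd ∥ da 50.
Outer hash (tag): even-index sum = 344 mod 256 = 88; odd-index sum = 283 mod 256 = 27 → 58 1b.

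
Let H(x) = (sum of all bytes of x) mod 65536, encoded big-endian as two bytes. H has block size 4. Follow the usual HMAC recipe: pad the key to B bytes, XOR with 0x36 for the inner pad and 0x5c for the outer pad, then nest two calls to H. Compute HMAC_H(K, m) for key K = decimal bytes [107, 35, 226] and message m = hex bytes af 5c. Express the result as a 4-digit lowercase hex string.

0259

Key decimal bytes [107, 35, 226] = 6b 23 e2 is 3 bytes ≤ B = 4; zero-pad to 4 bytes: K' = 6b 23 e2 00.
K' ⊕ ipad = 5d 15 d4 36.  K' ⊕ opad = 37 7f be 5c.
Inner input = (K'⊕ipad) ∥ m = 5d 15 d4 36 ∥ af 5c.
Inner hash: sum = 93+21+212+54+175+92 = 647 → 02 87.
Outer input = (K'⊕opad) ∥ inner = 37 7f be 5c ∥ 02 87.
Outer hash (tag): sum = 55+127+190+92+2+135 = 601 → 02 59.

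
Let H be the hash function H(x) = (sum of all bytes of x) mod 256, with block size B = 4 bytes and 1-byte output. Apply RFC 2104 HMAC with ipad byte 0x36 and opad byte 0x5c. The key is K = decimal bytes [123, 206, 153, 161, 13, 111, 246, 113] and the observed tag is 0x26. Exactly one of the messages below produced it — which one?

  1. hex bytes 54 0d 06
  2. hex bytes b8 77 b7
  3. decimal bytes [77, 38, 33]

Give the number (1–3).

2

Key decimal bytes [123, 206, 153, 161, 13, 111, 246, 113] = 7b ce 99 a1 0d 6f f6 71 is 8 bytes > B = 4, so hash it first: H(key) = 66, then zero-pad to 4 bytes: K' = 66 00 00 00.
K' ⊕ ipad = 50 36 36 36; K' ⊕ opad = 3a 5c 5c 5c.
m1: inner = H(50 36 36 36 54 0d 06) = 59; tag = H(3a 5c 5c 5c 59) = a7
m2: inner = H(50 36 36 36 b8 77 b7) = d8; tag = H(3a 5c 5c 5c d8) = 26 ← matches
m3: inner = H(50 36 36 36 4d 26 21) = 86; tag = H(3a 5c 5c 5c 86) = d4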